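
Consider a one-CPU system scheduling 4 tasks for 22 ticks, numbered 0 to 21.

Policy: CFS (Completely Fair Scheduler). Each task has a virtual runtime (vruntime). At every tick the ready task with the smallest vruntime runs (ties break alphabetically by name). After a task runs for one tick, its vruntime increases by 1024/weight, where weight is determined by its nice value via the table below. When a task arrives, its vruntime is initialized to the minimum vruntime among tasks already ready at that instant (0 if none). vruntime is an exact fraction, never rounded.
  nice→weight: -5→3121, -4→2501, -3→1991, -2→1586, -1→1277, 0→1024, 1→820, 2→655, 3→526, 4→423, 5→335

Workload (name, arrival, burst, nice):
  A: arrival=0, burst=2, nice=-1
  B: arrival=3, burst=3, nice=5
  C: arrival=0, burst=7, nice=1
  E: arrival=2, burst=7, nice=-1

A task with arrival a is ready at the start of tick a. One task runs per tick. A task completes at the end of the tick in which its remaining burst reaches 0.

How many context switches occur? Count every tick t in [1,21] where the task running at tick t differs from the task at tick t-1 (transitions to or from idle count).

t=0: vr[A=0 C=0] → run A
t=1: vr[A=1024/1277 C=0] → run C
t=2: vr[A=1024/1277 C=256/205 E=1024/1277] → run A
t=3: vr[B=1024/1277 C=256/205 E=1024/1277] → run B
t=4: vr[B=1650688/427795 C=256/205 E=1024/1277] → run E
t=5: vr[B=1650688/427795 C=256/205 E=2048/1277] → run C
t=6: vr[B=1650688/427795 C=512/205 E=2048/1277] → run E
t=7: vr[B=1650688/427795 C=512/205 E=3072/1277] → run E
t=8: vr[B=1650688/427795 C=512/205 E=4096/1277] → run C
t=9: vr[B=1650688/427795 C=768/205 E=4096/1277] → run E
t=10: vr[B=1650688/427795 C=768/205 E=5120/1277] → run C
t=11: vr[B=1650688/427795 C=1024/205 E=5120/1277] → run B
t=12: vr[B=2958336/427795 C=1024/205 E=5120/1277] → run E
t=13: vr[B=2958336/427795 C=1024/205 E=6144/1277] → run E
t=14: vr[B=2958336/427795 C=1024/205 E=7168/1277] → run C
t=15: vr[B=2958336/427795 C=256/41 E=7168/1277] → run E
t=16: vr[B=2958336/427795 C=256/41] → run C
t=17: vr[B=2958336/427795 C=1536/205] → run B
t=18: vr[C=1536/205] → run C
t=19: (idle)
t=20: (idle)
t=21: (idle)

context switches = 17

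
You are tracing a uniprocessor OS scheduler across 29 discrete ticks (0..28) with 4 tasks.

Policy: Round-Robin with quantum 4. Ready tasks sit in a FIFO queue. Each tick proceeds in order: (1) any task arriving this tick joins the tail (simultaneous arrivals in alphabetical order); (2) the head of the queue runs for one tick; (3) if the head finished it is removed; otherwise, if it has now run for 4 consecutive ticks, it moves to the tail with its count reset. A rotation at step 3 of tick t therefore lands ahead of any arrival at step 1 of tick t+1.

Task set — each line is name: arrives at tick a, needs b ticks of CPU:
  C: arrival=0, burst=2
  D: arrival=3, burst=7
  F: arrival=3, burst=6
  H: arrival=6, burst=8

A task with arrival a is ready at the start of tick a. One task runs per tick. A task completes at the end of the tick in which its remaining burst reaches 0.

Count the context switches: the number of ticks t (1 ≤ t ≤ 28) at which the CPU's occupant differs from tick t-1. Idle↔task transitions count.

context switches = 8

t=0: queue=[C] q_used=0 → run C
t=1: queue=[C] q_used=1 → run C
t=2: (idle)
t=3: queue=[D,F] q_used=0 → run D
t=4: queue=[D,F] q_used=1 → run D
t=5: queue=[D,F] q_used=2 → run D
t=6: queue=[D,F,H] q_used=3 → run D
t=7: queue=[F,H,D] q_used=0 → run F
t=8: queue=[F,H,D] q_used=1 → run F
t=9: queue=[F,H,D] q_used=2 → run F
t=10: queue=[F,H,D] q_used=3 → run F
t=11: queue=[H,D,F] q_used=0 → run H
t=12: queue=[H,D,F] q_used=1 → run H
t=13: queue=[H,D,F] q_used=2 → run H
t=14: queue=[H,D,F] q_used=3 → run H
t=15: queue=[D,F,H] q_used=0 → run D
t=16: queue=[D,F,H] q_used=1 → run D
t=17: queue=[D,F,H] q_used=2 → run D
t=18: queue=[F,H] q_used=0 → run F
t=19: queue=[F,H] q_used=1 → run F
t=20: queue=[H] q_used=0 → run H
t=21: queue=[H] q_used=1 → run H
t=22: queue=[H] q_used=2 → run H
t=23: queue=[H] q_used=3 → run H
t=24: (idle)
t=25: (idle)
t=26: (idle)
t=27: (idle)
t=28: (idle)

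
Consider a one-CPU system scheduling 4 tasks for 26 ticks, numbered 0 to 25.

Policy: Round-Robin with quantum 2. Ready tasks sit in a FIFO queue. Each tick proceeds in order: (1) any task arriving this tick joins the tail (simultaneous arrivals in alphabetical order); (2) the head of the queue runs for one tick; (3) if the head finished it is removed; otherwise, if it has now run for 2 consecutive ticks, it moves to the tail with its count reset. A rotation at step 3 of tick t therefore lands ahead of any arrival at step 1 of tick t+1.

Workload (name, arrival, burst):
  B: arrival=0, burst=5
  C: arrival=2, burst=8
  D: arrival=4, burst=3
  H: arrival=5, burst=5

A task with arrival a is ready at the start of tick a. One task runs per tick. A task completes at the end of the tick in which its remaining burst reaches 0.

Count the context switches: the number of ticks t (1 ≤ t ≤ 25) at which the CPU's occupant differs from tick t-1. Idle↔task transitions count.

t=0: queue=[B] q_used=0 → run B
t=1: queue=[B] q_used=1 → run B
t=2: queue=[B,C] q_used=0 → run B
t=3: queue=[B,C] q_used=1 → run B
t=4: queue=[C,B,D] q_used=0 → run C
t=5: queue=[C,B,D,H] q_used=1 → run C
t=6: queue=[B,D,H,C] q_used=0 → run B
t=7: queue=[D,H,C] q_used=0 → run D
t=8: queue=[D,H,C] q_used=1 → run D
t=9: queue=[H,C,D] q_used=0 → run H
t=10: queue=[H,C,D] q_used=1 → run H
t=11: queue=[C,D,H] q_used=0 → run C
t=12: queue=[C,D,H] q_used=1 → run C
t=13: queue=[D,H,C] q_used=0 → run D
t=14: queue=[H,C] q_used=0 → run H
t=15: queue=[H,C] q_used=1 → run H
t=16: queue=[C,H] q_used=0 → run C
t=17: queue=[C,H] q_used=1 → run C
t=18: queue=[H,C] q_used=0 → run H
t=19: queue=[C] q_used=0 → run C
t=20: queue=[C] q_used=1 → run C
t=21: (idle)
t=22: (idle)
t=23: (idle)
t=24: (idle)
t=25: (idle)

context switches = 11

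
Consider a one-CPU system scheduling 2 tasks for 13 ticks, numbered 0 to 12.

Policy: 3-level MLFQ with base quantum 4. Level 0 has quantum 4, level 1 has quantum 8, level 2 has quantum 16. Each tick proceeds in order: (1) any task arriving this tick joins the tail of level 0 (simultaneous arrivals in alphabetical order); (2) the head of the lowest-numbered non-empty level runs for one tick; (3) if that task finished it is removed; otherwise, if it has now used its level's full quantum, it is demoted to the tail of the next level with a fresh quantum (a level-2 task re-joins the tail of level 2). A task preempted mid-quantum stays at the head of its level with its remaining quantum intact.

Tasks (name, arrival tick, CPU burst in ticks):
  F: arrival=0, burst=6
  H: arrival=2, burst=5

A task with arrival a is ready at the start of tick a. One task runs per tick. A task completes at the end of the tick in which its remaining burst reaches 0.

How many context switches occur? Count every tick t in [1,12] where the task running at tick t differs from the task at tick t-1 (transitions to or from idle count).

context switches = 4

t=0: L0/L1/L2 = F/-/- → run F
t=1: L0/L1/L2 = F/-/- → run F
t=2: L0/L1/L2 = FH/-/- → run F
t=3: L0/L1/L2 = FH/-/- → run F
t=4: L0/L1/L2 = H/F/- → run H
t=5: L0/L1/L2 = H/F/- → run H
t=6: L0/L1/L2 = H/F/- → run H
t=7: L0/L1/L2 = H/F/- → run H
t=8: L0/L1/L2 = -/FH/- → run F
t=9: L0/L1/L2 = -/FH/- → run F
t=10: L0/L1/L2 = -/H/- → run H
t=11: (idle)
t=12: (idle)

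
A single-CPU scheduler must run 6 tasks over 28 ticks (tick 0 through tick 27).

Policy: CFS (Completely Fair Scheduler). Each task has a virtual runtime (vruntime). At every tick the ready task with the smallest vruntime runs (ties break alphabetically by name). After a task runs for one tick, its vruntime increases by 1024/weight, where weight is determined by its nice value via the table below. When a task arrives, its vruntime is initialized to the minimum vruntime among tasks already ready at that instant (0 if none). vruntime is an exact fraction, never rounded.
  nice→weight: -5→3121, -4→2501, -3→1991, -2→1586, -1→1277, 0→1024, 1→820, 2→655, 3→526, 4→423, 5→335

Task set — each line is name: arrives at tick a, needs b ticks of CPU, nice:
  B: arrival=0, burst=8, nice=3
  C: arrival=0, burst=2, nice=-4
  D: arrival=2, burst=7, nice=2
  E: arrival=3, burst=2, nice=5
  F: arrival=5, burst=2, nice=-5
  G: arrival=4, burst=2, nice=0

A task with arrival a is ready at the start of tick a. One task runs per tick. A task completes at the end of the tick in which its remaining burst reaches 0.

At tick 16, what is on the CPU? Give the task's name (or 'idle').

running at tick 16 = D

t=0: vr[B=0 C=0] → run B
t=1: vr[B=512/263 C=0] → run C
t=2: vr[B=512/263 C=1024/2501 D=1024/2501] → run C
t=3: vr[B=512/263 D=1024/2501 E=1024/2501] → run D
t=4: vr[B=512/263 D=3231744/1638155 E=1024/2501 G=1024/2501] → run E
t=5: vr[B=512/263 D=3231744/1638155 E=2904064/837835 F=1024/2501 G=1024/2501] → run F
t=6: vr[B=512/263 D=3231744/1638155 E=2904064/837835 F=5756928/7805621 G=1024/2501] → run G
t=7: vr[B=512/263 D=3231744/1638155 E=2904064/837835 F=5756928/7805621 G=3525/2501] → run F
t=8: vr[B=512/263 D=3231744/1638155 E=2904064/837835 G=3525/2501] → run G
t=9: vr[B=512/263 D=3231744/1638155 E=2904064/837835] → run B
t=10: vr[B=1024/263 D=3231744/1638155 E=2904064/837835] → run D
t=11: vr[B=1024/263 D=5792768/1638155 E=2904064/837835] → run E
t=12: vr[B=1024/263 D=5792768/1638155] → run D
t=13: vr[B=1024/263 D=8353792/1638155] → run B
t=14: vr[B=1536/263 D=8353792/1638155] → run D
t=15: vr[B=1536/263 D=10914816/1638155] → run B
t=16: vr[B=2048/263 D=10914816/1638155] → run D
t=17: vr[B=2048/263 D=2695168/327631] → run B
t=18: vr[B=2560/263 D=2695168/327631] → run D
t=19: vr[B=2560/263 D=16036864/1638155] → run B
t=20: vr[B=3072/263 D=16036864/1638155] → run D
t=21: vr[B=3072/263] → run B
t=22: vr[B=3584/263] → run B
t=23: (idle)
t=24: (idle)
t=25: (idle)
t=26: (idle)
t=27: (idle)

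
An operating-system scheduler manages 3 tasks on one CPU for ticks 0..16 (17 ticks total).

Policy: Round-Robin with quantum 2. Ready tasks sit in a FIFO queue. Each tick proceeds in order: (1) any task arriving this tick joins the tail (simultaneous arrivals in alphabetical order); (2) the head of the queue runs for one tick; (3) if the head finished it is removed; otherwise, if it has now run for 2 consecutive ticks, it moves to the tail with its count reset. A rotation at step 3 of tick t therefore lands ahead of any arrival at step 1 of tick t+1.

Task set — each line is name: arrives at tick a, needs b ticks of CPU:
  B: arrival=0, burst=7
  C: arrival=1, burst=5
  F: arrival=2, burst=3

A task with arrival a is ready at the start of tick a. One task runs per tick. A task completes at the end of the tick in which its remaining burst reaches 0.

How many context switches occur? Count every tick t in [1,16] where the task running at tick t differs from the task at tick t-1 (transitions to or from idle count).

context switches = 9

t=0: queue=[B] q_used=0 → run B
t=1: queue=[B,C] q_used=1 → run B
t=2: queue=[C,B,F] q_used=0 → run C
t=3: queue=[C,B,F] q_used=1 → run C
t=4: queue=[B,F,C] q_used=0 → run B
t=5: queue=[B,F,C] q_used=1 → run B
t=6: queue=[F,C,B] q_used=0 → run F
t=7: queue=[F,C,B] q_used=1 → run F
t=8: queue=[C,B,F] q_used=0 → run C
t=9: queue=[C,B,F] q_used=1 → run C
t=10: queue=[B,F,C] q_used=0 → run B
t=11: queue=[B,F,C] q_used=1 → run B
t=12: queue=[F,C,B] q_used=0 → run F
t=13: queue=[C,B] q_used=0 → run C
t=14: queue=[B] q_used=0 → run B
t=15: (idle)
t=16: (idle)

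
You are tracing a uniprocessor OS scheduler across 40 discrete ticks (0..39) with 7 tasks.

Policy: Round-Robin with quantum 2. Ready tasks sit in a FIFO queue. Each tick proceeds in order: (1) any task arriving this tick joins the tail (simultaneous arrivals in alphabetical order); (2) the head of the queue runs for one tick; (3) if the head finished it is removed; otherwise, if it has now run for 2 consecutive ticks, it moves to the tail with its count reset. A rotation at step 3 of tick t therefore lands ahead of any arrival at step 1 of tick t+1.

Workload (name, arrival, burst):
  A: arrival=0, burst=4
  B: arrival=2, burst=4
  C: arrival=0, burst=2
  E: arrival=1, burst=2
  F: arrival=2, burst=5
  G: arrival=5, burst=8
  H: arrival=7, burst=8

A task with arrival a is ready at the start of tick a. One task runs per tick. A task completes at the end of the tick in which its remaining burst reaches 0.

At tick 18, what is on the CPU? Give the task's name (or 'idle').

t=0: queue=[A,C] q_used=0 → run A
t=1: queue=[A,C,E] q_used=1 → run A
t=2: queue=[C,E,A,B,F] q_used=0 → run C
t=3: queue=[C,E,A,B,F] q_used=1 → run C
t=4: queue=[E,A,B,F] q_used=0 → run E
t=5: queue=[E,A,B,F,G] q_used=1 → run E
t=6: queue=[A,B,F,G] q_used=0 → run A
t=7: queue=[A,B,F,G,H] q_used=1 → run A
t=8: queue=[B,F,G,H] q_used=0 → run B
t=9: queue=[B,F,G,H] q_used=1 → run B
t=10: queue=[F,G,H,B] q_used=0 → run F
t=11: queue=[F,G,H,B] q_used=1 → run F
t=12: queue=[G,H,B,F] q_used=0 → run G
t=13: queue=[G,H,B,F] q_used=1 → run G
t=14: queue=[H,B,F,G] q_used=0 → run H
t=15: queue=[H,B,F,G] q_used=1 → run H
t=16: queue=[B,F,G,H] q_used=0 → run B
t=17: queue=[B,F,G,H] q_used=1 → run B
t=18: queue=[F,G,H] q_used=0 → run F
t=19: queue=[F,G,H] q_used=1 → run F
t=20: queue=[G,H,F] q_used=0 → run G
t=21: queue=[G,H,F] q_used=1 → run G
t=22: queue=[H,F,G] q_used=0 → run H
t=23: queue=[H,F,G] q_used=1 → run H
t=24: queue=[F,G,H] q_used=0 → run F
t=25: queue=[G,H] q_used=0 → run G
t=26: queue=[G,H] q_used=1 → run G
t=27: queue=[H,G] q_used=0 → run H
t=28: queue=[H,G] q_used=1 → run H
t=29: queue=[G,H] q_used=0 → run G
t=30: queue=[G,H] q_used=1 → run G
t=31: queue=[H] q_used=0 → run H
t=32: queue=[H] q_used=1 → run H
t=33: (idle)
t=34: (idle)
t=35: (idle)
t=36: (idle)
t=37: (idle)
t=38: (idle)
t=39: (idle)

running at tick 18 = F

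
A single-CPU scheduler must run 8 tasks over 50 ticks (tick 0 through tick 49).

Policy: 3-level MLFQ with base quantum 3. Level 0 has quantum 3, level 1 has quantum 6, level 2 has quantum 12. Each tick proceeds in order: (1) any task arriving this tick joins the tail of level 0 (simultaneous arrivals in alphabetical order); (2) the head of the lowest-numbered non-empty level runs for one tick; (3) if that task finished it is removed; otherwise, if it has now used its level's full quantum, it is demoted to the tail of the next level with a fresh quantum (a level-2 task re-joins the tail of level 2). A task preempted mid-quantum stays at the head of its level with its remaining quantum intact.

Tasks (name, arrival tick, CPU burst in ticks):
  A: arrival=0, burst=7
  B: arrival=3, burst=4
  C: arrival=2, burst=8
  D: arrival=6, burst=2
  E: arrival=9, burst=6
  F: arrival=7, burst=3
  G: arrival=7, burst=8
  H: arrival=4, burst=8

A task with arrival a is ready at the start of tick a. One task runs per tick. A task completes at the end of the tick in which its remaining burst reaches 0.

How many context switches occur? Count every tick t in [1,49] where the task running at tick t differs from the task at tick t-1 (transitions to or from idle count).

context switches = 14

t=0: L0/L1/L2 = A/-/- → run A
t=1: L0/L1/L2 = A/-/- → run A
t=2: L0/L1/L2 = AC/-/- → run A
t=3: L0/L1/L2 = CB/A/- → run C
t=4: L0/L1/L2 = CBH/A/- → run C
t=5: L0/L1/L2 = CBH/A/- → run C
t=6: L0/L1/L2 = BHD/AC/- → run B
t=7: L0/L1/L2 = BHDFG/AC/- → run B
t=8: L0/L1/L2 = BHDFG/AC/- → run B
t=9: L0/L1/L2 = HDFGE/ACB/- → run H
t=10: L0/L1/L2 = HDFGE/ACB/- → run H
t=11: L0/L1/L2 = HDFGE/ACB/- → run H
t=12: L0/L1/L2 = DFGE/ACBH/- → run D
t=13: L0/L1/L2 = DFGE/ACBH/- → run D
t=14: L0/L1/L2 = FGE/ACBH/- → run F
t=15: L0/L1/L2 = FGE/ACBH/- → run F
t=16: L0/L1/L2 = FGE/ACBH/- → run F
t=17: L0/L1/L2 = GE/ACBH/- → run G
t=18: L0/L1/L2 = GE/ACBH/- → run G
t=19: L0/L1/L2 = GE/ACBH/- → run G
t=20: L0/L1/L2 = E/ACBHG/- → run E
t=21: L0/L1/L2 = E/ACBHG/- → run E
t=22: L0/L1/L2 = E/ACBHG/- → run E
t=23: L0/L1/L2 = -/ACBHGE/- → run A
t=24: L0/L1/L2 = -/ACBHGE/- → run A
t=25: L0/L1/L2 = -/ACBHGE/- → run A
t=26: L0/L1/L2 = -/ACBHGE/- → run A
t=27: L0/L1/L2 = -/CBHGE/- → run C
t=28: L0/L1/L2 = -/CBHGE/- → run C
t=29: L0/L1/L2 = -/CBHGE/- → run C
t=30: L0/L1/L2 = -/CBHGE/- → run C
t=31: L0/L1/L2 = -/CBHGE/- → run C
t=32: L0/L1/L2 = -/BHGE/- → run B
t=33: L0/L1/L2 = -/HGE/- → run H
t=34: L0/L1/L2 = -/HGE/- → run H
t=35: L0/L1/L2 = -/HGE/- → run H
t=36: L0/L1/L2 = -/HGE/- → run H
t=37: L0/L1/L2 = -/HGE/- → run H
t=38: L0/L1/L2 = -/GE/- → run G
t=39: L0/L1/L2 = -/GE/- → run G
t=40: L0/L1/L2 = -/GE/- → run G
t=41: L0/L1/L2 = -/GE/- → run G
t=42: L0/L1/L2 = -/GE/- → run G
t=43: L0/L1/L2 = -/E/- → run E
t=44: L0/L1/L2 = -/E/- → run E
t=45: L0/L1/L2 = -/E/- → run E
t=46: (idle)
t=47: (idle)
t=48: (idle)
t=49: (idle)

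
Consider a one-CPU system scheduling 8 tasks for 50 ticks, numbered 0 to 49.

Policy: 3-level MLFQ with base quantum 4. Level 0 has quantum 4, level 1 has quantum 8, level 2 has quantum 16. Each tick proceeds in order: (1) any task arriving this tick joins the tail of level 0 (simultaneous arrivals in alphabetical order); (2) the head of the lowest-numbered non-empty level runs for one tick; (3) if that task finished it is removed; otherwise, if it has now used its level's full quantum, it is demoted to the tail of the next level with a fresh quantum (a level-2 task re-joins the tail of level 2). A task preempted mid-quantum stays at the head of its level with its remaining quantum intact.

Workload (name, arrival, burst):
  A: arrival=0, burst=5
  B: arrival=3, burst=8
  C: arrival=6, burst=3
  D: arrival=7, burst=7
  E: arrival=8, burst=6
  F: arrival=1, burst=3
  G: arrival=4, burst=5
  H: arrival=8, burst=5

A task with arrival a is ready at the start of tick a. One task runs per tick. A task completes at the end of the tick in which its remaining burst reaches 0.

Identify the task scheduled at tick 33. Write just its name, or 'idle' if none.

running at tick 33 = B

t=0: L0/L1/L2 = A/-/- → run A
t=1: L0/L1/L2 = AF/-/- → run A
t=2: L0/L1/L2 = AF/-/- → run A
t=3: L0/L1/L2 = AFB/-/- → run A
t=4: L0/L1/L2 = FBG/A/- → run F
t=5: L0/L1/L2 = FBG/A/- → run F
t=6: L0/L1/L2 = FBGC/A/- → run F
t=7: L0/L1/L2 = BGCD/A/- → run B
t=8: L0/L1/L2 = BGCDEH/A/- → run B
t=9: L0/L1/L2 = BGCDEH/A/- → run B
t=10: L0/L1/L2 = BGCDEH/A/- → run B
t=11: L0/L1/L2 = GCDEH/AB/- → run G
t=12: L0/L1/L2 = GCDEH/AB/- → run G
t=13: L0/L1/L2 = GCDEH/AB/- → run G
t=14: L0/L1/L2 = GCDEH/AB/- → run G
t=15: L0/L1/L2 = CDEH/ABG/- → run C
t=16: L0/L1/L2 = CDEH/ABG/- → run C
t=17: L0/L1/L2 = CDEH/ABG/- → run C
t=18: L0/L1/L2 = DEH/ABG/- → run D
t=19: L0/L1/L2 = DEH/ABG/- → run D
t=20: L0/L1/L2 = DEH/ABG/- → run D
t=21: L0/L1/L2 = DEH/ABG/- → run D
t=22: L0/L1/L2 = EH/ABGD/- → run E
t=23: L0/L1/L2 = EH/ABGD/- → run E
t=24: L0/L1/L2 = EH/ABGD/- → run E
t=25: L0/L1/L2 = EH/ABGD/- → run E
t=26: L0/L1/L2 = H/ABGDE/- → run H
t=27: L0/L1/L2 = H/ABGDE/- → run H
t=28: L0/L1/L2 = H/ABGDE/- → run H
t=29: L0/L1/L2 = H/ABGDE/- → run H
t=30: L0/L1/L2 = -/ABGDEH/- → run A
t=31: L0/L1/L2 = -/BGDEH/- → run B
t=32: L0/L1/L2 = -/BGDEH/- → run B
t=33: L0/L1/L2 = -/BGDEH/- → run B
t=34: L0/L1/L2 = -/BGDEH/- → run B
t=35: L0/L1/L2 = -/GDEH/- → run G
t=36: L0/L1/L2 = -/DEH/- → run D
t=37: L0/L1/L2 = -/DEH/- → run D
t=38: L0/L1/L2 = -/DEH/- → run D
t=39: L0/L1/L2 = -/EH/- → run E
t=40: L0/L1/L2 = -/EH/- → run E
t=41: L0/L1/L2 = -/H/- → run H
t=42: (idle)
t=43: (idle)
t=44: (idle)
t=45: (idle)
t=46: (idle)
t=47: (idle)
t=48: (idle)
t=49: (idle)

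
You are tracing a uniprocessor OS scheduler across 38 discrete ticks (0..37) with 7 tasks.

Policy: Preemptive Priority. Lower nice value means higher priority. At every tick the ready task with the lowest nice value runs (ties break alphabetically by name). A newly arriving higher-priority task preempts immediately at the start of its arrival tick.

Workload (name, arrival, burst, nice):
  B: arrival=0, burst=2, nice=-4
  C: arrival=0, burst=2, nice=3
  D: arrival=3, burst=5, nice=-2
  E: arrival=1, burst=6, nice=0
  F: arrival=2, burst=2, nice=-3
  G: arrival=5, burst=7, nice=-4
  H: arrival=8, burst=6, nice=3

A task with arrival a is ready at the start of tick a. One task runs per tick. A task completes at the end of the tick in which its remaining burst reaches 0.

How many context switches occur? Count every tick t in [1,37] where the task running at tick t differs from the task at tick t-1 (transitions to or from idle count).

t=0: ready={B,C} → run B
t=1: ready={B,C,E} → run B
t=2: ready={C,E,F} → run F
t=3: ready={C,D,E,F} → run F
t=4: ready={C,D,E} → run D
t=5: ready={C,D,E,G} → run G
t=6: ready={C,D,E,G} → run G
t=7: ready={C,D,E,G} → run G
t=8: ready={C,D,E,G,H} → run G
t=9: ready={C,D,E,G,H} → run G
t=10: ready={C,D,E,G,H} → run G
t=11: ready={C,D,E,G,H} → run G
t=12: ready={C,D,E,H} → run D
t=13: ready={C,D,E,H} → run D
t=14: ready={C,D,E,H} → run D
t=15: ready={C,D,E,H} → run D
t=16: ready={C,E,H} → run E
t=17: ready={C,E,H} → run E
t=18: ready={C,E,H} → run E
t=19: ready={C,E,H} → run E
t=20: ready={C,E,H} → run E
t=21: ready={C,E,H} → run E
t=22: ready={C,H} → run C
t=23: ready={C,H} → run C
t=24: ready={H} → run H
t=25: ready={H} → run H
t=26: ready={H} → run H
t=27: ready={H} → run H
t=28: ready={H} → run H
t=29: ready={H} → run H
t=30: (idle)
t=31: (idle)
t=32: (idle)
t=33: (idle)
t=34: (idle)
t=35: (idle)
t=36: (idle)
t=37: (idle)

context switches = 8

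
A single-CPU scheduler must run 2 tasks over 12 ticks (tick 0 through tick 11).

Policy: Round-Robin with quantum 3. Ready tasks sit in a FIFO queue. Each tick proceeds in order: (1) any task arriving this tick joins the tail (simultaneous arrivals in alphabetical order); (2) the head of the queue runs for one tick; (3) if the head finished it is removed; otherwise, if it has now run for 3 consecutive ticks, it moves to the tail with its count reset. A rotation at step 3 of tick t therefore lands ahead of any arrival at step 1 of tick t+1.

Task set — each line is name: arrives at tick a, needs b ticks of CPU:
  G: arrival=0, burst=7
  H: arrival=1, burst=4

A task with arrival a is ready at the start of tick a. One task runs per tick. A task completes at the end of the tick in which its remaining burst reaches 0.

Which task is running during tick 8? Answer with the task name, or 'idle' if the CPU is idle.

t=0: queue=[G] q_used=0 → run G
t=1: queue=[G,H] q_used=1 → run G
t=2: queue=[G,H] q_used=2 → run G
t=3: queue=[H,G] q_used=0 → run H
t=4: queue=[H,G] q_used=1 → run H
t=5: queue=[H,G] q_used=2 → run H
t=6: queue=[G,H] q_used=0 → run G
t=7: queue=[G,H] q_used=1 → run G
t=8: queue=[G,H] q_used=2 → run G
t=9: queue=[H,G] q_used=0 → run H
t=10: queue=[G] q_used=0 → run G
t=11: (idle)

running at tick 8 = G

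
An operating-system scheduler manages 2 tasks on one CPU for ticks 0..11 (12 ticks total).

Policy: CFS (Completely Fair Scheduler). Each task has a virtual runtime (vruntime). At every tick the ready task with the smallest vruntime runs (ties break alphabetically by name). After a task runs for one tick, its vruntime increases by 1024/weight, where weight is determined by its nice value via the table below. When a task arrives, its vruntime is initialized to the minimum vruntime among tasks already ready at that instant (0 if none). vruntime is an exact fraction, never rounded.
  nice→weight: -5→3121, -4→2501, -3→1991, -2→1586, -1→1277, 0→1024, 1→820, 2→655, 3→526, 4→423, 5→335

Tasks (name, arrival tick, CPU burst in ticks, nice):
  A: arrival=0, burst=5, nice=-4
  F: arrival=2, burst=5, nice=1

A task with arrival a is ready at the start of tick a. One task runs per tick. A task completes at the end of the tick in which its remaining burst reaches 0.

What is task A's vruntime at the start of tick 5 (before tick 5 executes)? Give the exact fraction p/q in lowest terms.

t=0: vr[A=0] → run A
t=1: vr[A=1024/2501] → run A
t=2: vr[A=2048/2501 F=2048/2501] → run A
t=3: vr[A=3072/2501 F=2048/2501] → run F
t=4: vr[A=3072/2501 F=25856/12505] → run A
t=5: vr[A=4096/2501 F=25856/12505] → run A
t=6: vr[F=25856/12505] → run F
t=7: vr[F=41472/12505] → run F
t=8: vr[F=57088/12505] → run F
t=9: vr[F=72704/12505] → run F
t=10: (idle)
t=11: (idle)

vruntime(A, start of tick 5) = 4096/2501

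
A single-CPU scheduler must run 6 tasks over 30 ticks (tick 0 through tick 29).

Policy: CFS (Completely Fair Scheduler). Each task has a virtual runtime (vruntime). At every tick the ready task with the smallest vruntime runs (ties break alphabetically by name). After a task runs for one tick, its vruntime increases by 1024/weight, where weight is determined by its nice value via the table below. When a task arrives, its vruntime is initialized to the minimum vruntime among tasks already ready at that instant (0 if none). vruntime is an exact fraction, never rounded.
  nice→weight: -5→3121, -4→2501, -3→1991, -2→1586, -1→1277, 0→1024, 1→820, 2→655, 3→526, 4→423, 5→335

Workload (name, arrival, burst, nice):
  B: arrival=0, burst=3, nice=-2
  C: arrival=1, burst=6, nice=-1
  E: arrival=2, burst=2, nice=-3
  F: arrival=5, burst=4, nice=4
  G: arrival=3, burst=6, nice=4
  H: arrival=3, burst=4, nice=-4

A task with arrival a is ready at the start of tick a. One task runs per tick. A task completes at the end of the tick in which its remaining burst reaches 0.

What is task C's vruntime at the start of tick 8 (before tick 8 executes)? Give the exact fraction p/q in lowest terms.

vruntime(C, start of tick 8) = 1465856/1012661

t=0: vr[B=0] → run B
t=1: vr[B=512/793 C=512/793] → run B
t=2: vr[B=1024/793 C=512/793 E=512/793] → run C
t=3: vr[B=1024/793 C=1465856/1012661 E=512/793 G=512/793 H=512/793] → run E
t=4: vr[B=1024/793 C=1465856/1012661 E=1831424/1578863 G=512/793 H=512/793] → run G
t=5: vr[B=1024/793 C=1465856/1012661 E=1831424/1578863 F=512/793 G=1028608/335439 H=512/793] → run F
t=6: vr[B=1024/793 C=1465856/1012661 E=1831424/1578863 F=1028608/335439 G=1028608/335439 H=512/793] → run H
t=7: vr[B=1024/793 C=1465856/1012661 E=1831424/1578863 F=1028608/335439 G=1028608/335439 H=34304/32513] → run H
t=8: vr[B=1024/793 C=1465856/1012661 E=1831424/1578863 F=1028608/335439 G=1028608/335439 H=47616/32513] → run E
t=9: vr[B=1024/793 C=1465856/1012661 F=1028608/335439 G=1028608/335439 H=47616/32513] → run B
t=10: vr[C=1465856/1012661 F=1028608/335439 G=1028608/335439 H=47616/32513] → run C
t=11: vr[C=2277888/1012661 F=1028608/335439 G=1028608/335439 H=47616/32513] → run H
t=12: vr[C=2277888/1012661 F=1028608/335439 G=1028608/335439 H=60928/32513] → run H
t=13: vr[C=2277888/1012661 F=1028608/335439 G=1028608/335439] → run C
t=14: vr[C=3089920/1012661 F=1028608/335439 G=1028608/335439] → run C
t=15: vr[C=3901952/1012661 F=1028608/335439 G=1028608/335439] → run F
t=16: vr[C=3901952/1012661 F=1840640/335439 G=1028608/335439] → run G
t=17: vr[C=3901952/1012661 F=1840640/335439 G=1840640/335439] → run C
t=18: vr[C=4713984/1012661 F=1840640/335439 G=1840640/335439] → run C
t=19: vr[F=1840640/335439 G=1840640/335439] → run F
t=20: vr[F=884224/111813 G=1840640/335439] → run G
t=21: vr[F=884224/111813 G=884224/111813] → run F
t=22: vr[G=884224/111813] → run G
t=23: vr[G=3464704/335439] → run G
t=24: vr[G=4276736/335439] → run G
t=25: (idle)
t=26: (idle)
t=27: (idle)
t=28: (idle)
t=29: (idle)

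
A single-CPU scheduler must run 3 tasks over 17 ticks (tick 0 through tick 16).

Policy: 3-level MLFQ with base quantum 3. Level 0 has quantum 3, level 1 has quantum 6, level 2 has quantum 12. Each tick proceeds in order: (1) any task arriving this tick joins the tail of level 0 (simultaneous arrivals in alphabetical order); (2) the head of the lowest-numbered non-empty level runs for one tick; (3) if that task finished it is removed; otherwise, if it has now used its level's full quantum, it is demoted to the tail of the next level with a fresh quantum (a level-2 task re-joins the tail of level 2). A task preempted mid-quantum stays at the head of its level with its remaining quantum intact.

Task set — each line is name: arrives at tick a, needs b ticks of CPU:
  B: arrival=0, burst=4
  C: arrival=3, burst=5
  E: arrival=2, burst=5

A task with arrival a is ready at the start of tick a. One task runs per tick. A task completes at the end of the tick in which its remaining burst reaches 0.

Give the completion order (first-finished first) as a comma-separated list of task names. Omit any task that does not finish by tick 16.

t=0: L0/L1/L2 = B/-/- → run B
t=1: L0/L1/L2 = B/-/- → run B
t=2: L0/L1/L2 = BE/-/- → run B
t=3: L0/L1/L2 = EC/B/- → run E
t=4: L0/L1/L2 = EC/B/- → run E
t=5: L0/L1/L2 = EC/B/- → run E
t=6: L0/L1/L2 = C/BE/- → run C
t=7: L0/L1/L2 = C/BE/- → run C
t=8: L0/L1/L2 = C/BE/- → run C
t=9: L0/L1/L2 = -/BEC/- → run B
t=10: L0/L1/L2 = -/EC/- → run E
t=11: L0/L1/L2 = -/EC/- → run E
t=12: L0/L1/L2 = -/C/- → run C
t=13: L0/L1/L2 = -/C/- → run C
t=14: (idle)
t=15: (idle)
t=16: (idle)

completion order = B, E, C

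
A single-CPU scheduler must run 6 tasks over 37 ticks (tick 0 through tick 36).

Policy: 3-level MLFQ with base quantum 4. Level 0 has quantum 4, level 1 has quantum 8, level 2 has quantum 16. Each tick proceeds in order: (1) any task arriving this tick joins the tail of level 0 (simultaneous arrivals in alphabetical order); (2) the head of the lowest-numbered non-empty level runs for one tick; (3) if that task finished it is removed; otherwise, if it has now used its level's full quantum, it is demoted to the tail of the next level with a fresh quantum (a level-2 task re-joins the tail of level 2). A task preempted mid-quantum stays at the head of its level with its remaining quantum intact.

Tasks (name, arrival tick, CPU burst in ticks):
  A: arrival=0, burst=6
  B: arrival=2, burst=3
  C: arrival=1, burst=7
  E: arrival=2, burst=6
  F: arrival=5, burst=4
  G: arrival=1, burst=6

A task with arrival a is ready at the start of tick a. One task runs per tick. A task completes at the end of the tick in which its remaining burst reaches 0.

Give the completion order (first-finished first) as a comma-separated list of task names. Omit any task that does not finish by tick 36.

t=0: L0/L1/L2 = A/-/- → run A
t=1: L0/L1/L2 = ACG/-/- → run A
t=2: L0/L1/L2 = ACGBE/-/- → run A
t=3: L0/L1/L2 = ACGBE/-/- → run A
t=4: L0/L1/L2 = CGBE/A/- → run C
t=5: L0/L1/L2 = CGBEF/A/- → run C
t=6: L0/L1/L2 = CGBEF/A/- → run C
t=7: L0/L1/L2 = CGBEF/A/- → run C
t=8: L0/L1/L2 = GBEF/AC/- → run G
t=9: L0/L1/L2 = GBEF/AC/- → run G
t=10: L0/L1/L2 = GBEF/AC/- → run G
t=11: L0/L1/L2 = GBEF/AC/- → run G
t=12: L0/L1/L2 = BEF/ACG/- → run B
t=13: L0/L1/L2 = BEF/ACG/- → run B
t=14: L0/L1/L2 = BEF/ACG/- → run B
t=15: L0/L1/L2 = EF/ACG/- → run E
t=16: L0/L1/L2 = EF/ACG/- → run E
t=17: L0/L1/L2 = EF/ACG/- → run E
t=18: L0/L1/L2 = EF/ACG/- → run E
t=19: L0/L1/L2 = F/ACGE/- → run F
t=20: L0/L1/L2 = F/ACGE/- → run F
t=21: L0/L1/L2 = F/ACGE/- → run F
t=22: L0/L1/L2 = F/ACGE/- → run F
t=23: L0/L1/L2 = -/ACGE/- → run A
t=24: L0/L1/L2 = -/ACGE/- → run A
t=25: L0/L1/L2 = -/CGE/- → run C
t=26: L0/L1/L2 = -/CGE/- → run C
t=27: L0/L1/L2 = -/CGE/- → run C
t=28: L0/L1/L2 = -/GE/- → run G
t=29: L0/L1/L2 = -/GE/- → run G
t=30: L0/L1/L2 = -/E/- → run E
t=31: L0/L1/L2 = -/E/- → run E
t=32: (idle)
t=33: (idle)
t=34: (idle)
t=35: (idle)
t=36: (idle)

completion order = B, F, A, C, G, E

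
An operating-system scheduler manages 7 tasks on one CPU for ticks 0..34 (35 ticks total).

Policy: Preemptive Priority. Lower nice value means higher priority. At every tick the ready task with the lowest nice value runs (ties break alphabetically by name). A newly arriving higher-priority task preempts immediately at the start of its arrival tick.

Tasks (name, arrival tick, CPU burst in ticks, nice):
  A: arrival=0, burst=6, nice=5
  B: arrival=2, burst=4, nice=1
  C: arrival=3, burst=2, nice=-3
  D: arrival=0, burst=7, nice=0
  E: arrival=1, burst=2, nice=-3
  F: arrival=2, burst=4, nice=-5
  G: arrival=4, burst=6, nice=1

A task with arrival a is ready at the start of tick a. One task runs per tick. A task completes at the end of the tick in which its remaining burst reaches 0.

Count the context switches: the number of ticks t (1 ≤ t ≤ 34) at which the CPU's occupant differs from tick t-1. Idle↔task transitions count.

t=0: ready={A,D} → run D
t=1: ready={A,D,E} → run E
t=2: ready={A,B,D,E,F} → run F
t=3: ready={A,B,C,D,E,F} → run F
t=4: ready={A,B,C,D,E,F,G} → run F
t=5: ready={A,B,C,D,E,F,G} → run F
t=6: ready={A,B,C,D,E,G} → run C
t=7: ready={A,B,C,D,E,G} → run C
t=8: ready={A,B,D,E,G} → run E
t=9: ready={A,B,D,G} → run D
t=10: ready={A,B,D,G} → run D
t=11: ready={A,B,D,G} → run D
t=12: ready={A,B,D,G} → run D
t=13: ready={A,B,D,G} → run D
t=14: ready={A,B,D,G} → run D
t=15: ready={A,B,G} → run B
t=16: ready={A,B,G} → run B
t=17: ready={A,B,G} → run B
t=18: ready={A,B,G} → run B
t=19: ready={A,G} → run G
t=20: ready={A,G} → run G
t=21: ready={A,G} → run G
t=22: ready={A,G} → run G
t=23: ready={A,G} → run G
t=24: ready={A,G} → run G
t=25: ready={A} → run A
t=26: ready={A} → run A
t=27: ready={A} → run A
t=28: ready={A} → run A
t=29: ready={A} → run A
t=30: ready={A} → run A
t=31: (idle)
t=32: (idle)
t=33: (idle)
t=34: (idle)

context switches = 9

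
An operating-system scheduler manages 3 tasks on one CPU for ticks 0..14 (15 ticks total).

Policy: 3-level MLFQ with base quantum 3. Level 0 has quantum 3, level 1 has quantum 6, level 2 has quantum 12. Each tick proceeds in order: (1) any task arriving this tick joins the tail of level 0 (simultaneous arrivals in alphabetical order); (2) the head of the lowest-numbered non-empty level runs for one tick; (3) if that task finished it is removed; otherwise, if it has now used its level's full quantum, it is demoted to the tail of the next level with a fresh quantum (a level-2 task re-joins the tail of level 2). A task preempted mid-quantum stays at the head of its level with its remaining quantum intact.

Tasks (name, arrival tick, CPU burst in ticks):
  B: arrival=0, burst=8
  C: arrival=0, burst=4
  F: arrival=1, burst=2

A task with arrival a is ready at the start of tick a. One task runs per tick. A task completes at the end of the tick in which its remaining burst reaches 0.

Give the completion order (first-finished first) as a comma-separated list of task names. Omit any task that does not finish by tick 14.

t=0: L0/L1/L2 = BC/-/- → run B
t=1: L0/L1/L2 = BCF/-/- → run B
t=2: L0/L1/L2 = BCF/-/- → run B
t=3: L0/L1/L2 = CF/B/- → run C
t=4: L0/L1/L2 = CF/B/- → run C
t=5: L0/L1/L2 = CF/B/- → run C
t=6: L0/L1/L2 = F/BC/- → run F
t=7: L0/L1/L2 = F/BC/- → run F
t=8: L0/L1/L2 = -/BC/- → run B
t=9: L0/L1/L2 = -/BC/- → run B
t=10: L0/L1/L2 = -/BC/- → run B
t=11: L0/L1/L2 = -/BC/- → run B
t=12: L0/L1/L2 = -/BC/- → run B
t=13: L0/L1/L2 = -/C/- → run C
t=14: (idle)

completion order = F, B, C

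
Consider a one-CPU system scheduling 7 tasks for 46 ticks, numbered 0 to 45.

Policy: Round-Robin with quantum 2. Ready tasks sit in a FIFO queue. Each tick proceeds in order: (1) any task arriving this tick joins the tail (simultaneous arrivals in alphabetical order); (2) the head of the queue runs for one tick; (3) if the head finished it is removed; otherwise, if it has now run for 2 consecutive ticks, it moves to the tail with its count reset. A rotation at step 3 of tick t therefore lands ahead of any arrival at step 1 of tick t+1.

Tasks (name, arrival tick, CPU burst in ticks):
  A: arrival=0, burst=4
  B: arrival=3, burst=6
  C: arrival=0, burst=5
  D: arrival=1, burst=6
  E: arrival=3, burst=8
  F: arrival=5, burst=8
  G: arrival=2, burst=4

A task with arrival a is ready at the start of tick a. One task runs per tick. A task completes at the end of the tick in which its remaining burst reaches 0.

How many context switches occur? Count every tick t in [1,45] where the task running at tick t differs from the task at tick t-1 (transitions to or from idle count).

context switches = 21

t=0: queue=[A,C] q_used=0 → run A
t=1: queue=[A,C,D] q_used=1 → run A
t=2: queue=[C,D,A,G] q_used=0 → run C
t=3: queue=[C,D,A,G,B,E] q_used=1 → run C
t=4: queue=[D,A,G,B,E,C] q_used=0 → run D
t=5: queue=[D,A,G,B,E,C,F] q_used=1 → run D
t=6: queue=[A,G,B,E,C,F,D] q_used=0 → run A
t=7: queue=[A,G,B,E,C,F,D] q_used=1 → run A
t=8: queue=[G,B,E,C,F,D] q_used=0 → run G
t=9: queue=[G,B,E,C,F,D] q_used=1 → run G
t=10: queue=[B,E,C,F,D,G] q_used=0 → run B
t=11: queue=[B,E,C,F,D,G] q_used=1 → run B
t=12: queue=[E,C,F,D,G,B] q_used=0 → run E
t=13: queue=[E,C,F,D,G,B] q_used=1 → run E
t=14: queue=[C,F,D,G,B,E] q_used=0 → run C
t=15: queue=[C,F,D,G,B,E] q_used=1 → run C
t=16: queue=[F,D,G,B,E,C] q_used=0 → run F
t=17: queue=[F,D,G,B,E,C] q_used=1 → run F
t=18: queue=[D,G,B,E,C,F] q_used=0 → run D
t=19: queue=[D,G,B,E,C,F] q_used=1 → run D
t=20: queue=[G,B,E,C,F,D] q_used=0 → run G
t=21: queue=[G,B,E,C,F,D] q_used=1 → run G
t=22: queue=[B,E,C,F,D] q_used=0 → run B
t=23: queue=[B,E,C,F,D] q_used=1 → run B
t=24: queue=[E,C,F,D,B] q_used=0 → run E
t=25: queue=[E,C,F,D,B] q_used=1 → run E
t=26: queue=[C,F,D,B,E] q_used=0 → run C
t=27: queue=[F,D,B,E] q_used=0 → run F
t=28: queue=[F,D,B,E] q_used=1 → run F
t=29: queue=[D,B,E,F] q_used=0 → run D
t=30: queue=[D,B,E,F] q_used=1 → run D
t=31: queue=[B,E,F] q_used=0 → run B
t=32: queue=[B,E,F] q_used=1 → run B
t=33: queue=[E,F] q_used=0 → run E
t=34: queue=[E,F] q_used=1 → run E
t=35: queue=[F,E] q_used=0 → run F
t=36: queue=[F,E] q_used=1 → run F
t=37: queue=[E,F] q_used=0 → run E
t=38: queue=[E,F] q_used=1 → run E
t=39: queue=[F] q_used=0 → run F
t=40: queue=[F] q_used=1 → run F
t=41: (idle)
t=42: (idle)
t=43: (idle)
t=44: (idle)
t=45: (idle)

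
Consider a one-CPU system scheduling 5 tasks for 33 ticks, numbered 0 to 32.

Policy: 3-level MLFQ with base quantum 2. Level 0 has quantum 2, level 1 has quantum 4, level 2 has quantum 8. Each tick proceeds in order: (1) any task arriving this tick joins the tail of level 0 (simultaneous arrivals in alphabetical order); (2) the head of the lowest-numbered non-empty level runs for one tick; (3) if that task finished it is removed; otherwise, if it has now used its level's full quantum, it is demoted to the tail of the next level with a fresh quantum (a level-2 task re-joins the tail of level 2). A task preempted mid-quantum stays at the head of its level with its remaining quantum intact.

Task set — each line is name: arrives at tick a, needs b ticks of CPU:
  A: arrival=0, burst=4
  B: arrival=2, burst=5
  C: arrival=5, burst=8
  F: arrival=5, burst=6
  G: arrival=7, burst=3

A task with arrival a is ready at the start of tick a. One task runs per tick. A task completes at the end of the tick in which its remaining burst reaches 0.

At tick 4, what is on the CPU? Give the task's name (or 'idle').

t=0: L0/L1/L2 = A/-/- → run A
t=1: L0/L1/L2 = A/-/- → run A
t=2: L0/L1/L2 = B/A/- → run B
t=3: L0/L1/L2 = B/A/- → run B
t=4: L0/L1/L2 = -/AB/- → run A
t=5: L0/L1/L2 = CF/AB/- → run C
t=6: L0/L1/L2 = CF/AB/- → run C
t=7: L0/L1/L2 = FG/ABC/- → run F
t=8: L0/L1/L2 = FG/ABC/- → run F
t=9: L0/L1/L2 = G/ABCF/- → run G
t=10: L0/L1/L2 = G/ABCF/- → run G
t=11: L0/L1/L2 = -/ABCFG/- → run A
t=12: L0/L1/L2 = -/BCFG/- → run B
t=13: L0/L1/L2 = -/BCFG/- → run B
t=14: L0/L1/L2 = -/BCFG/- → run B
t=15: L0/L1/L2 = -/CFG/- → run C
t=16: L0/L1/L2 = -/CFG/- → run C
t=17: L0/L1/L2 = -/CFG/- → run C
t=18: L0/L1/L2 = -/CFG/- → run C
t=19: L0/L1/L2 = -/FG/C → run F
t=20: L0/L1/L2 = -/FG/C → run F
t=21: L0/L1/L2 = -/FG/C → run F
t=22: L0/L1/L2 = -/FG/C → run F
t=23: L0/L1/L2 = -/G/C → run G
t=24: L0/L1/L2 = -/-/C → run C
t=25: L0/L1/L2 = -/-/C → run C
t=26: (idle)
t=27: (idle)
t=28: (idle)
t=29: (idle)
t=30: (idle)
t=31: (idle)
t=32: (idle)

running at tick 4 = A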